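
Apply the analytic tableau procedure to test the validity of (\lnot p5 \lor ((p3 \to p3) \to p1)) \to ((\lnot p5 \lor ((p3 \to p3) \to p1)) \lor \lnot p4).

Valid

Assume the negation and expand:
Initial set: {F ((\lnot p5 \lor ((p3 \to p3) \to p1)) \to ((\lnot p5 \lor ((p3 \to p3) \to p1)) \lor \lnot p4))}.
F ((\lnot p5 \lor ((p3 \to p3) \to p1)) \to ((\lnot p5 \lor ((p3 \to p3) \to p1)) \lor \lnot p4)): α-rule — add T (\lnot p5 \lor ((p3 \to p3) \to p1)), F ((\lnot p5 \lor ((p3 \to p3) \to p1)) \lor \lnot p4).
F ((\lnot p5 \lor ((p3 \to p3) \to p1)) \lor \lnot p4): α-rule — add F (\lnot p5 \lor ((p3 \to p3) \to p1)), F \lnot p4.
F (\lnot p5 \lor ((p3 \to p3) \to p1)): α-rule — add F \lnot p5, F ((p3 \to p3) \to p1).
F ((p3 \to p3) \to p1): α-rule — add T (p3 \to p3), F p1.
T (\lnot p5 \lor ((p3 \to p3) \to p1)): β-rule — branch into T \lnot p5  //  T ((p3 \to p3) \to p1).
  branch 1 (add T \lnot p5):
    × closes — contains both p5 and \lnot p5.
  branch 2 (add T ((p3 \to p3) \to p1)):
    T (p3 \to p3): β-rule — branch into F p3  //  T p3.
      branch 2.1 (add F p3):
        T ((p3 \to p3) \to p1): β-rule — branch into F (p3 \to p3)  //  T p1.
          branch 2.1.1 (add F (p3 \to p3)):
            F (p3 \to p3): α-rule — add T p3, F p3.
            × closes — contains both p3 and \lnot p3.
          branch 2.1.2 (add T p1):
            × closes — contains both p1 and \lnot p1.
      branch 2.2 (add T p3):
        T ((p3 \to p3) \to p1): β-rule — branch into F (p3 \to p3)  //  T p1.
          branch 2.2.1 (add F (p3 \to p3)):
            F (p3 \to p3): α-rule — add T p3, F p3.
            × closes — contains both p3 and \lnot p3.
          branch 2.2.2 (add T p1):
            × closes — contains both p1 and \lnot p1.
All 5 branches close.
Every branch closed, so the negation is unsatisfiable and the formula is valid.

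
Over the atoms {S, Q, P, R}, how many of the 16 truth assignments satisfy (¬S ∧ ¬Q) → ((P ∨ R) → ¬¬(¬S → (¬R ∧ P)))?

14

Initial set: {((¬S ∧ ¬Q) → ((P ∨ R) → ¬¬(¬S → (¬R ∧ P))))}.
((¬S ∧ ¬Q) → ((P ∨ R) → ¬¬(¬S → (¬R ∧ P)))): β-rule — branch into ¬(¬S ∧ ¬Q)  //  ((P ∨ R) → ¬¬(¬S → (¬R ∧ P))).
  branch 1 (add ¬(¬S ∧ ¬Q)):
    ¬(¬S ∧ ¬Q): β-rule — branch into ¬¬S  //  ¬¬Q.
      branch 1.1 (add ¬¬S):
        ○ open, literals {S=true}.
      branch 1.2 (add ¬¬Q):
        ○ open, literals {Q=true}.
  branch 2 (add ((P ∨ R) → ¬¬(¬S → (¬R ∧ P)))):
    ((P ∨ R) → ¬¬(¬S → (¬R ∧ P))): β-rule — branch into ¬(P ∨ R)  //  ¬¬(¬S → (¬R ∧ P)).
      branch 2.1 (add ¬(P ∨ R)):
        ¬(P ∨ R): α-rule — add ¬P, ¬R.
        ○ open, literals {P=false, R=false}.
      branch 2.2 (add ¬¬(¬S → (¬R ∧ P))):
        ¬¬(¬S → (¬R ∧ P)): drop double negation, giving (¬S → (¬R ∧ P)).
        (¬S → (¬R ∧ P)): β-rule — branch into ¬¬S  //  (¬R ∧ P).
          branch 2.2.1 (add ¬¬S):
            ○ open, literals {S=true}.
          branch 2.2.2 (add (¬R ∧ P)):
            (¬R ∧ P): α-rule — add ¬R, P.
            ○ open, literals {P=true, R=false}.
0 branches closed, 5 open.
Each open branch fixes some atoms; the unmentioned ones are free. Counting distinct full assignments: branch {S=true} (Q, P, R) contributes 8 new; branch {Q=true} (S, P, R) contributes 4 new; branch {P=false, R=false} (S, Q) contributes 1 new; branch {S=true} (Q, P, R) contributes 0 new; branch {P=true, R=false} (S, Q) contributes 1 new. Total: 14.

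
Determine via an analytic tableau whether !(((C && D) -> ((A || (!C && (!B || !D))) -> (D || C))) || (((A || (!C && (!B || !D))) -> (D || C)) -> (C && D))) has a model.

Initial set: {!(((C && D) -> ((A || (!C && (!B || !D))) -> (D || C))) || (((A || (!C && (!B || !D))) -> (D || C)) -> (C && D)))}.
!(((C && D) -> ((A || (!C && (!B || !D))) -> (D || C))) || (((A || (!C && (!B || !D))) -> (D || C)) -> (C && D))): α-rule — add !((C && D) -> ((A || (!C && (!B || !D))) -> (D || C))), !(((A || (!C && (!B || !D))) -> (D || C)) -> (C && D)).
!((C && D) -> ((A || (!C && (!B || !D))) -> (D || C))): α-rule — add (C && D), !((A || (!C && (!B || !D))) -> (D || C)).
!(((A || (!C && (!B || !D))) -> (D || C)) -> (C && D)): α-rule — add ((A || (!C && (!B || !D))) -> (D || C)), !(C && D).
(C && D): α-rule — add C, D.
!((A || (!C && (!B || !D))) -> (D || C)): α-rule — add (A || (!C && (!B || !D))), !(D || C).
!(D || C): α-rule — add !D, !C.
× closes — contains both D and !D.
All 1 branch closes.
Every branch closed; the formula is unsatisfiable.

Unsatisfiable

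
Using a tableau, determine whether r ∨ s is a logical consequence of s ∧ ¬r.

Yes

Initial set: {(s ∧ ¬r); ¬(r ∨ s)}.
(s ∧ ¬r): α-rule — add s, ¬r.
¬(r ∨ s): α-rule — add ¬r, ¬s.
× closes — contains both s and ¬s.
All 1 branch closes.
Every branch closed, so the premises entail the conclusion.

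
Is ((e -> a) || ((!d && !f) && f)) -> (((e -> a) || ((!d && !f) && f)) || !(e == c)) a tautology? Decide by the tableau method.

Assume the negation and expand:
Initial set: {!(((e -> a) || ((!d && !f) && f)) -> (((e -> a) || ((!d && !f) && f)) || !(e == c)))}.
!(((e -> a) || ((!d && !f) && f)) -> (((e -> a) || ((!d && !f) && f)) || !(e == c))): α-rule — add ((e -> a) || ((!d && !f) && f)), !(((e -> a) || ((!d && !f) && f)) || !(e == c)).
!(((e -> a) || ((!d && !f) && f)) || !(e == c)): α-rule — add !((e -> a) || ((!d && !f) && f)), !!(e == c).
!((e -> a) || ((!d && !f) && f)): α-rule — add !(e -> a), !((!d && !f) && f).
!(e -> a): α-rule — add e, !a.
((e -> a) || ((!d && !f) && f)): β-rule — branch into (e -> a)  //  ((!d && !f) && f).
  branch 1 (add (e -> a)):
    !!(e == c): β-rule — branch into e, c  //  !e, !c.
      branch 1.1 (add e, c):
        !((!d && !f) && f): β-rule — branch into !(!d && !f)  //  !f.
          branch 1.1.1 (add !(!d && !f)):
            (e -> a): β-rule — branch into !e  //  a.
              branch 1.1.1.1 (add !e):
                × closes — contains both e and !e.
              branch 1.1.1.2 (add a):
                × closes — contains both a and !a.
          branch 1.1.2 (add !f):
            (e -> a): β-rule — branch into !e  //  a.
              branch 1.1.2.1 (add !e):
                × closes — contains both e and !e.
              branch 1.1.2.2 (add a):
                × closes — contains both a and !a.
      branch 1.2 (add !e, !c):
        × closes — contains both e and !e.
  branch 2 (add ((!d && !f) && f)):
    ((!d && !f) && f): α-rule — add (!d && !f), f.
    (!d && !f): α-rule — add !d, !f.
    × closes — contains both f and !f.
All 6 branches close.
Every branch closed, so the negation is unsatisfiable and the formula is valid.

Valid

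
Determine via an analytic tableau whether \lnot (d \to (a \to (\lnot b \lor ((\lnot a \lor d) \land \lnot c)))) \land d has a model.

Initial set: {(\lnot (d \to (a \to (\lnot b \lor ((\lnot a \lor d) \land \lnot c)))) \land d)}.
(\lnot (d \to (a \to (\lnot b \lor ((\lnot a \lor d) \land \lnot c)))) \land d): α-rule — add \lnot (d \to (a \to (\lnot b \lor ((\lnot a \lor d) \land \lnot c)))), d.
\lnot (d \to (a \to (\lnot b \lor ((\lnot a \lor d) \land \lnot c)))): α-rule — add d, \lnot (a \to (\lnot b \lor ((\lnot a \lor d) \land \lnot c))).
\lnot (a \to (\lnot b \lor ((\lnot a \lor d) \land \lnot c))): α-rule — add a, \lnot (\lnot b \lor ((\lnot a \lor d) \land \lnot c)).
\lnot (\lnot b \lor ((\lnot a \lor d) \land \lnot c)): α-rule — add \lnot \lnot b, \lnot ((\lnot a \lor d) \land \lnot c).
\lnot ((\lnot a \lor d) \land \lnot c): β-rule — branch into \lnot (\lnot a \lor d)  //  \lnot \lnot c.
  branch 1 (add \lnot (\lnot a \lor d)):
    \lnot (\lnot a \lor d): α-rule — add \lnot \lnot a, \lnot d.
    × closes — contains both d and \lnot d.
  branch 2 (add \lnot \lnot c):
    ○ open, literals {a=true, b=true, c=true, d=true}.
1 branch closed, 1 open.
An open branch gives a satisfying assignment: a=true, b=true, c=true, d=true.

Satisfiable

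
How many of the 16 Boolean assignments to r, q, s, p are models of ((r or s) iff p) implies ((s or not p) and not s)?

10

Initial set: {(((r or s) iff p) implies ((s or not p) and not s))}.
(((r or s) iff p) implies ((s or not p) and not s)): β-rule — branch into not ((r or s) iff p)  //  ((s or not p) and not s).
  branch 1 (add not ((r or s) iff p)):
    not ((r or s) iff p): β-rule — branch into (r or s), not p  //  not (r or s), p.
      branch 1.1 (add (r or s), not p):
        (r or s): β-rule — branch into r  //  s.
          branch 1.1.1 (add r):
            ○ open, literals {p=F, r=T}.
          branch 1.1.2 (add s):
            ○ open, literals {p=F, s=T}.
      branch 1.2 (add not (r or s), p):
        not (r or s): α-rule — add not r, not s.
        ○ open, literals {p=T, r=F, s=F}.
  branch 2 (add ((s or not p) and not s)):
    ((s or not p) and not s): α-rule — add (s or not p), not s.
    (s or not p): β-rule — branch into s  //  not p.
      branch 2.1 (add s):
        × closes — contains both s and not s.
      branch 2.2 (add not p):
        ○ open, literals {p=F, s=F}.
1 branch closed, 4 open.
Each open branch fixes some atoms; the unmentioned ones are free. Counting distinct full assignments: branch {p=F, r=T} (q, s) contributes 4 new; branch {p=F, s=T} (r, q) contributes 2 new; branch {p=T, r=F, s=F} (q) contributes 2 new; branch {p=F, s=F} (r, q) contributes 2 new. Total: 10.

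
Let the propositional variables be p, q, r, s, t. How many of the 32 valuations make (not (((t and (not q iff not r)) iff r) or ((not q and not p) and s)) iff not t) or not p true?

24

Initial set: {T ((not (((t and (not q iff not r)) iff r) or ((not q and not p) and s)) iff not t) or not p)}.
T ((not (((t and (not q iff not r)) iff r) or ((not q and not p) and s)) iff not t) or not p): β-rule — branch into T (not (((t and (not q iff not r)) iff r) or ((not q and not p) and s)) iff not t)  //  T not p.
  branch 1 (add T (not (((t and (not q iff not r)) iff r) or ((not q and not p) and s)) iff not t)):
    T (not (((t and (not q iff not r)) iff r) or ((not q and not p) and s)) iff not t): β-rule — branch into T not (((t and (not q iff not r)) iff r) or ((not q and not p) and s)), T not t  //  F not (((t and (not q iff not r)) iff r) or ((not q and not p) and s)), F not t.
      branch 1.1 (add T not (((t and (not q iff not r)) iff r) or ((not q and not p) and s)), T not t):
        T not (((t and (not q iff not r)) iff r) or ((not q and not p) and s)): α-rule — add F ((t and (not q iff not r)) iff r), F ((not q and not p) and s).
        F ((t and (not q iff not r)) iff r): β-rule — branch into T (t and (not q iff not r)), F r  //  F (t and (not q iff not r)), T r.
          branch 1.1.1 (add T (t and (not q iff not r)), F r):
            T (t and (not q iff not r)): α-rule — add T t, T (not q iff not r).
            × closes — contains both t and not t.
          branch 1.1.2 (add F (t and (not q iff not r)), T r):
            F ((not q and not p) and s): β-rule — branch into F (not q and not p)  //  F s.
              branch 1.1.2.1 (add F (not q and not p)):
                F (t and (not q iff not r)): β-rule — branch into F t  //  F (not q iff not r).
                  branch 1.1.2.1.1 (add F t):
                    F (not q and not p): β-rule — branch into F not q  //  F not p.
                      branch 1.1.2.1.1.1 (add F not q):
                        ○ open, literals {q=1, r=1, t=0}.
                      branch 1.1.2.1.1.2 (add F not p):
                        ○ open, literals {p=1, r=1, t=0}.
                  branch 1.1.2.1.2 (add F (not q iff not r)):
                    F (not q and not p): β-rule — branch into F not q  //  F not p.
                      branch 1.1.2.1.2.1 (add F not q):
                        F (not q iff not r): β-rule — branch into T not q, F not r  //  F not q, T not r.
                          branch 1.1.2.1.2.1.1 (add T not q, F not r):
                            × closes — contains both q and not q.
                          branch 1.1.2.1.2.1.2 (add F not q, T not r):
                            × closes — contains both r and not r.
                      branch 1.1.2.1.2.2 (add F not p):
                        F (not q iff not r): β-rule — branch into T not q, F not r  //  F not q, T not r.
                          branch 1.1.2.1.2.2.1 (add T not q, F not r):
                            ○ open, literals {p=1, q=0, r=1, t=0}.
                          branch 1.1.2.1.2.2.2 (add F not q, T not r):
                            × closes — contains both r and not r.
              branch 1.1.2.2 (add F s):
                F (t and (not q iff not r)): β-rule — branch into F t  //  F (not q iff not r).
                  branch 1.1.2.2.1 (add F t):
                    ○ open, literals {r=1, s=0, t=0}.
                  branch 1.1.2.2.2 (add F (not q iff not r)):
                    F (not q iff not r): β-rule — branch into T not q, F not r  //  F not q, T not r.
                      branch 1.1.2.2.2.1 (add T not q, F not r):
                        ○ open, literals {q=0, r=1, s=0, t=0}.
                      branch 1.1.2.2.2.2 (add F not q, T not r):
                        × closes — contains both r and not r.
      branch 1.2 (add F not (((t and (not q iff not r)) iff r) or ((not q and not p) and s)), F not t):
        F not (((t and (not q iff not r)) iff r) or ((not q and not p) and s)): β-rule — branch into T ((t and (not q iff not r)) iff r)  //  T ((not q and not p) and s).
          branch 1.2.1 (add T ((t and (not q iff not r)) iff r)):
            T ((t and (not q iff not r)) iff r): β-rule — branch into T (t and (not q iff not r)), T r  //  F (t and (not q iff not r)), F r.
              branch 1.2.1.1 (add T (t and (not q iff not r)), T r):
                T (t and (not q iff not r)): α-rule — add T t, T (not q iff not r).
                T (not q iff not r): β-rule — branch into T not q, T not r  //  F not q, F not r.
                  branch 1.2.1.1.1 (add T not q, T not r):
                    × closes — contains both r and not r.
                  branch 1.2.1.1.2 (add F not q, F not r):
                    ○ open, literals {q=1, r=1, t=1}.
              branch 1.2.1.2 (add F (t and (not q iff not r)), F r):
                F (t and (not q iff not r)): β-rule — branch into F t  //  F (not q iff not r).
                  branch 1.2.1.2.1 (add F t):
                    × closes — contains both t and not t.
                  branch 1.2.1.2.2 (add F (not q iff not r)):
                    F (not q iff not r): β-rule — branch into T not q, F not r  //  F not q, T not r.
                      branch 1.2.1.2.2.1 (add T not q, F not r):
                        × closes — contains both r and not r.
                      branch 1.2.1.2.2.2 (add F not q, T not r):
                        ○ open, literals {q=1, r=0, t=1}.
          branch 1.2.2 (add T ((not q and not p) and s)):
            T ((not q and not p) and s): α-rule — add T (not q and not p), T s.
            T (not q and not p): α-rule — add T not q, T not p.
            ○ open, literals {p=0, q=0, s=1, t=1}.
  branch 2 (add T not p):
    ○ open, literals {p=0}.
8 branches closed, 9 open.
Each open branch fixes some atoms; the unmentioned ones are free. Counting distinct full assignments: branch {q=1, r=1, t=0} (p, s) contributes 4 new; branch {p=1, r=1, t=0} (q, s) contributes 2 new; branch {p=1, q=0, r=1, t=0} (s) contributes 0 new; branch {r=1, s=0, t=0} (p, q) contributes 1 new; branch {q=0, r=1, s=0, t=0} (p) contributes 0 new; branch {q=1, r=1, t=1} (p, s) contributes 4 new; branch {q=1, r=0, t=1} (p, s) contributes 4 new; branch {p=0, q=0, s=1, t=1} (r) contributes 2 new; branch {p=0} (q, r, s, t) contributes 7 new. Total: 24.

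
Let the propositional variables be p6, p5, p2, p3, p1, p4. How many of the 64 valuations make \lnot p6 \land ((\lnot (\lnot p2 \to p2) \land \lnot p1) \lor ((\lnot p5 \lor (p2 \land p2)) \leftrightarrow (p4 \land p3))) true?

Initial set: {T (\lnot p6 \land ((\lnot (\lnot p2 \to p2) \land \lnot p1) \lor ((\lnot p5 \lor (p2 \land p2)) \leftrightarrow (p4 \land p3))))}.
T (\lnot p6 \land ((\lnot (\lnot p2 \to p2) \land \lnot p1) \lor ((\lnot p5 \lor (p2 \land p2)) \leftrightarrow (p4 \land p3)))): α-rule — add T \lnot p6, T ((\lnot (\lnot p2 \to p2) \land \lnot p1) \lor ((\lnot p5 \lor (p2 \land p2)) \leftrightarrow (p4 \land p3))).
T ((\lnot (\lnot p2 \to p2) \land \lnot p1) \lor ((\lnot p5 \lor (p2 \land p2)) \leftrightarrow (p4 \land p3))): β-rule — branch into T (\lnot (\lnot p2 \to p2) \land \lnot p1)  //  T ((\lnot p5 \lor (p2 \land p2)) \leftrightarrow (p4 \land p3)).
  branch 1 (add T (\lnot (\lnot p2 \to p2) \land \lnot p1)):
    T (\lnot (\lnot p2 \to p2) \land \lnot p1): α-rule — add T \lnot (\lnot p2 \to p2), T \lnot p1.
    T \lnot (\lnot p2 \to p2): α-rule — add T \lnot p2, F p2.
    ○ open, literals {p1=F, p2=F, p6=F}.
  branch 2 (add T ((\lnot p5 \lor (p2 \land p2)) \leftrightarrow (p4 \land p3))):
    T ((\lnot p5 \lor (p2 \land p2)) \leftrightarrow (p4 \land p3)): β-rule — branch into T (\lnot p5 \lor (p2 \land p2)), T (p4 \land p3)  //  F (\lnot p5 \lor (p2 \land p2)), F (p4 \land p3).
      branch 2.1 (add T (\lnot p5 \lor (p2 \land p2)), T (p4 \land p3)):
        T (p4 \land p3): α-rule — add T p4, T p3.
        T (\lnot p5 \lor (p2 \land p2)): β-rule — branch into T \lnot p5  //  T (p2 \land p2).
          branch 2.1.1 (add T \lnot p5):
            ○ open, literals {p3=T, p4=T, p5=F, p6=F}.
          branch 2.1.2 (add T (p2 \land p2)):
            T (p2 \land p2): α-rule — add T p2, T p2.
            ○ open, literals {p2=T, p3=T, p4=T, p6=F}.
      branch 2.2 (add F (\lnot p5 \lor (p2 \land p2)), F (p4 \land p3)):
        F (\lnot p5 \lor (p2 \land p2)): α-rule — add F \lnot p5, F (p2 \land p2).
        F (p4 \land p3): β-rule — branch into F p4  //  F p3.
          branch 2.2.1 (add F p4):
            F (p2 \land p2): β-rule — branch into F p2  //  F p2.
              branch 2.2.1.1 (add F p2):
                ○ open, literals {p2=F, p4=F, p5=T, p6=F}.
              branch 2.2.1.2 (add F p2):
                ○ open, literals {p2=F, p4=F, p5=T, p6=F}.
          branch 2.2.2 (add F p3):
            F (p2 \land p2): β-rule — branch into F p2  //  F p2.
              branch 2.2.2.1 (add F p2):
                ○ open, literals {p2=F, p3=F, p5=T, p6=F}.
              branch 2.2.2.2 (add F p2):
                ○ open, literals {p2=F, p3=F, p5=T, p6=F}.
0 branches closed, 7 open.
Each open branch fixes some atoms; the unmentioned ones are free. Counting distinct full assignments: branch {p1=F, p2=F, p6=F} (p5, p3, p4) contributes 8 new; branch {p3=T, p4=T, p5=F, p6=F} (p2, p1) contributes 3 new; branch {p2=T, p3=T, p4=T, p6=F} (p5, p1) contributes 2 new; branch {p2=F, p4=F, p5=T, p6=F} (p3, p1) contributes 2 new; branch {p2=F, p4=F, p5=T, p6=F} (p3, p1) contributes 0 new; branch {p2=F, p3=F, p5=T, p6=F} (p1, p4) contributes 1 new; branch {p2=F, p3=F, p5=T, p6=F} (p1, p4) contributes 0 new. Total: 16.

16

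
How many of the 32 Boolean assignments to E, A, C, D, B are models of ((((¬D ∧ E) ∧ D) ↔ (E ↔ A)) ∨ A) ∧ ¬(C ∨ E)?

Initial set: {(((((¬D ∧ E) ∧ D) ↔ (E ↔ A)) ∨ A) ∧ ¬(C ∨ E))}.
(((((¬D ∧ E) ∧ D) ↔ (E ↔ A)) ∨ A) ∧ ¬(C ∨ E)): α-rule — add ((((¬D ∧ E) ∧ D) ↔ (E ↔ A)) ∨ A), ¬(C ∨ E).
¬(C ∨ E): α-rule — add ¬C, ¬E.
((((¬D ∧ E) ∧ D) ↔ (E ↔ A)) ∨ A): β-rule — branch into (((¬D ∧ E) ∧ D) ↔ (E ↔ A))  //  A.
  branch 1 (add (((¬D ∧ E) ∧ D) ↔ (E ↔ A))):
    (((¬D ∧ E) ∧ D) ↔ (E ↔ A)): β-rule — branch into ((¬D ∧ E) ∧ D), (E ↔ A)  //  ¬((¬D ∧ E) ∧ D), ¬(E ↔ A).
      branch 1.1 (add ((¬D ∧ E) ∧ D), (E ↔ A)):
        ((¬D ∧ E) ∧ D): α-rule — add (¬D ∧ E), D.
        (¬D ∧ E): α-rule — add ¬D, E.
        × closes — contains both D and ¬D.
      branch 1.2 (add ¬((¬D ∧ E) ∧ D), ¬(E ↔ A)):
        ¬((¬D ∧ E) ∧ D): β-rule — branch into ¬(¬D ∧ E)  //  ¬D.
          branch 1.2.1 (add ¬(¬D ∧ E)):
            ¬(E ↔ A): β-rule — branch into E, ¬A  //  ¬E, A.
              branch 1.2.1.1 (add E, ¬A):
                × closes — contains both E and ¬E.
              branch 1.2.1.2 (add ¬E, A):
                ¬(¬D ∧ E): β-rule — branch into ¬¬D  //  ¬E.
                  branch 1.2.1.2.1 (add ¬¬D):
                    ○ open, literals {A=1, C=0, D=1, E=0}.
                  branch 1.2.1.2.2 (add ¬E):
                    ○ open, literals {A=1, C=0, E=0}.
          branch 1.2.2 (add ¬D):
            ¬(E ↔ A): β-rule — branch into E, ¬A  //  ¬E, A.
              branch 1.2.2.1 (add E, ¬A):
                × closes — contains both E and ¬E.
              branch 1.2.2.2 (add ¬E, A):
                ○ open, literals {A=1, C=0, D=0, E=0}.
  branch 2 (add A):
    ○ open, literals {A=1, C=0, E=0}.
3 branches closed, 4 open.
Each open branch fixes some atoms; the unmentioned ones are free. Counting distinct full assignments: branch {A=1, C=0, D=1, E=0} (B) contributes 2 new; branch {A=1, C=0, E=0} (D, B) contributes 2 new; branch {A=1, C=0, D=0, E=0} (B) contributes 0 new; branch {A=1, C=0, E=0} (D, B) contributes 0 new. Total: 4.

4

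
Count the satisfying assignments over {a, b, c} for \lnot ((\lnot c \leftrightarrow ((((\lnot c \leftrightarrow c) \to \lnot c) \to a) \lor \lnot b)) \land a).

6

Initial set: {\lnot ((\lnot c \leftrightarrow ((((\lnot c \leftrightarrow c) \to \lnot c) \to a) \lor \lnot b)) \land a)}.
\lnot ((\lnot c \leftrightarrow ((((\lnot c \leftrightarrow c) \to \lnot c) \to a) \lor \lnot b)) \land a): β-rule — branch into \lnot (\lnot c \leftrightarrow ((((\lnot c \leftrightarrow c) \to \lnot c) \to a) \lor \lnot b))  //  \lnot a.
  branch 1 (add \lnot (\lnot c \leftrightarrow ((((\lnot c \leftrightarrow c) \to \lnot c) \to a) \lor \lnot b))):
    \lnot (\lnot c \leftrightarrow ((((\lnot c \leftrightarrow c) \to \lnot c) \to a) \lor \lnot b)): β-rule — branch into \lnot c, \lnot ((((\lnot c \leftrightarrow c) \to \lnot c) \to a) \lor \lnot b)  //  \lnot \lnot c, ((((\lnot c \leftrightarrow c) \to \lnot c) \to a) \lor \lnot b).
      branch 1.1 (add \lnot c, \lnot ((((\lnot c \leftrightarrow c) \to \lnot c) \to a) \lor \lnot b)):
        \lnot ((((\lnot c \leftrightarrow c) \to \lnot c) \to a) \lor \lnot b): α-rule — add \lnot (((\lnot c \leftrightarrow c) \to \lnot c) \to a), \lnot \lnot b.
        \lnot (((\lnot c \leftrightarrow c) \to \lnot c) \to a): α-rule — add ((\lnot c \leftrightarrow c) \to \lnot c), \lnot a.
        ((\lnot c \leftrightarrow c) \to \lnot c): β-rule — branch into \lnot (\lnot c \leftrightarrow c)  //  \lnot c.
          branch 1.1.1 (add \lnot (\lnot c \leftrightarrow c)):
            \lnot (\lnot c \leftrightarrow c): β-rule — branch into \lnot c, \lnot c  //  \lnot \lnot c, c.
              branch 1.1.1.1 (add \lnot c, \lnot c):
                ○ open, literals {a=false, b=true, c=false}.
              branch 1.1.1.2 (add \lnot \lnot c, c):
                × closes — contains both c and \lnot c.
          branch 1.1.2 (add \lnot c):
            ○ open, literals {a=false, b=true, c=false}.
      branch 1.2 (add \lnot \lnot c, ((((\lnot c \leftrightarrow c) \to \lnot c) \to a) \lor \lnot b)):
        ((((\lnot c \leftrightarrow c) \to \lnot c) \to a) \lor \lnot b): β-rule — branch into (((\lnot c \leftrightarrow c) \to \lnot c) \to a)  //  \lnot b.
          branch 1.2.1 (add (((\lnot c \leftrightarrow c) \to \lnot c) \to a)):
            (((\lnot c \leftrightarrow c) \to \lnot c) \to a): β-rule — branch into \lnot ((\lnot c \leftrightarrow c) \to \lnot c)  //  a.
              branch 1.2.1.1 (add \lnot ((\lnot c \leftrightarrow c) \to \lnot c)):
                \lnot ((\lnot c \leftrightarrow c) \to \lnot c): α-rule — add (\lnot c \leftrightarrow c), \lnot \lnot c.
                (\lnot c \leftrightarrow c): β-rule — branch into \lnot c, c  //  \lnot \lnot c, \lnot c.
                  branch 1.2.1.1.1 (add \lnot c, c):
                    × closes — contains both c and \lnot c.
                  branch 1.2.1.1.2 (add \lnot \lnot c, \lnot c):
                    × closes — contains both c and \lnot c.
              branch 1.2.1.2 (add a):
                ○ open, literals {a=true, c=true}.
          branch 1.2.2 (add \lnot b):
            ○ open, literals {b=false, c=true}.
  branch 2 (add \lnot a):
    ○ open, literals {a=false}.
3 branches closed, 5 open.
Each open branch fixes some atoms; the unmentioned ones are free. Counting distinct full assignments: branch {a=false, b=true, c=false} (none free) contributes 1 new; branch {a=false, b=true, c=false} (none free) contributes 0 new; branch {a=true, c=true} (b) contributes 2 new; branch {b=false, c=true} (a) contributes 1 new; branch {a=false} (b, c) contributes 2 new. Total: 6.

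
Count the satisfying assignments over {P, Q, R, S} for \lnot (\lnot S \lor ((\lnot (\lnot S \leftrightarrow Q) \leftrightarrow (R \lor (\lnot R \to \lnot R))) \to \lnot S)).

4

Initial set: {\lnot (\lnot S \lor ((\lnot (\lnot S \leftrightarrow Q) \leftrightarrow (R \lor (\lnot R \to \lnot R))) \to \lnot S))}.
\lnot (\lnot S \lor ((\lnot (\lnot S \leftrightarrow Q) \leftrightarrow (R \lor (\lnot R \to \lnot R))) \to \lnot S)): α-rule — add \lnot \lnot S, \lnot ((\lnot (\lnot S \leftrightarrow Q) \leftrightarrow (R \lor (\lnot R \to \lnot R))) \to \lnot S).
\lnot ((\lnot (\lnot S \leftrightarrow Q) \leftrightarrow (R \lor (\lnot R \to \lnot R))) \to \lnot S): α-rule — add (\lnot (\lnot S \leftrightarrow Q) \leftrightarrow (R \lor (\lnot R \to \lnot R))), \lnot \lnot S.
(\lnot (\lnot S \leftrightarrow Q) \leftrightarrow (R \lor (\lnot R \to \lnot R))): β-rule — branch into \lnot (\lnot S \leftrightarrow Q), (R \lor (\lnot R \to \lnot R))  //  \lnot \lnot (\lnot S \leftrightarrow Q), \lnot (R \lor (\lnot R \to \lnot R)).
  branch 1 (add \lnot (\lnot S \leftrightarrow Q), (R \lor (\lnot R \to \lnot R))):
    \lnot (\lnot S \leftrightarrow Q): β-rule — branch into \lnot S, \lnot Q  //  \lnot \lnot S, Q.
      branch 1.1 (add \lnot S, \lnot Q):
        × closes — contains both S and \lnot S.
      branch 1.2 (add \lnot \lnot S, Q):
        (R \lor (\lnot R \to \lnot R)): β-rule — branch into R  //  (\lnot R \to \lnot R).
          branch 1.2.1 (add R):
            ○ open, literals {Q=1, R=1, S=1}.
          branch 1.2.2 (add (\lnot R \to \lnot R)):
            (\lnot R \to \lnot R): β-rule — branch into \lnot \lnot R  //  \lnot R.
              branch 1.2.2.1 (add \lnot \lnot R):
                ○ open, literals {Q=1, R=1, S=1}.
              branch 1.2.2.2 (add \lnot R):
                ○ open, literals {Q=1, R=0, S=1}.
  branch 2 (add \lnot \lnot (\lnot S \leftrightarrow Q), \lnot (R \lor (\lnot R \to \lnot R))):
    \lnot (R \lor (\lnot R \to \lnot R)): α-rule — add \lnot R, \lnot (\lnot R \to \lnot R).
    \lnot (\lnot R \to \lnot R): α-rule — add \lnot R, \lnot \lnot R.
    × closes — contains both R and \lnot R.
2 branches closed, 3 open.
Each open branch fixes some atoms; the unmentioned ones are free. Counting distinct full assignments: branch {Q=1, R=1, S=1} (P) contributes 2 new; branch {Q=1, R=1, S=1} (P) contributes 0 new; branch {Q=1, R=0, S=1} (P) contributes 2 new. Total: 4.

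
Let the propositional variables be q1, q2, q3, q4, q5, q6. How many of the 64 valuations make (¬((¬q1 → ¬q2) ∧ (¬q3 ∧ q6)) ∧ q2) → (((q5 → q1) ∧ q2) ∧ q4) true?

46

Initial set: {((¬((¬q1 → ¬q2) ∧ (¬q3 ∧ q6)) ∧ q2) → (((q5 → q1) ∧ q2) ∧ q4))}.
((¬((¬q1 → ¬q2) ∧ (¬q3 ∧ q6)) ∧ q2) → (((q5 → q1) ∧ q2) ∧ q4)): β-rule — branch into ¬(¬((¬q1 → ¬q2) ∧ (¬q3 ∧ q6)) ∧ q2)  //  (((q5 → q1) ∧ q2) ∧ q4).
  branch 1 (add ¬(¬((¬q1 → ¬q2) ∧ (¬q3 ∧ q6)) ∧ q2)):
    ¬(¬((¬q1 → ¬q2) ∧ (¬q3 ∧ q6)) ∧ q2): β-rule — branch into ¬¬((¬q1 → ¬q2) ∧ (¬q3 ∧ q6))  //  ¬q2.
      branch 1.1 (add ¬¬((¬q1 → ¬q2) ∧ (¬q3 ∧ q6))):
        ¬¬((¬q1 → ¬q2) ∧ (¬q3 ∧ q6)): α-rule — add (¬q1 → ¬q2), (¬q3 ∧ q6).
        (¬q3 ∧ q6): α-rule — add ¬q3, q6.
        (¬q1 → ¬q2): β-rule — branch into ¬¬q1  //  ¬q2.
          branch 1.1.1 (add ¬¬q1):
            ○ open, literals {q1=1, q3=0, q6=1}.
          branch 1.1.2 (add ¬q2):
            ○ open, literals {q2=0, q3=0, q6=1}.
      branch 1.2 (add ¬q2):
        ○ open, literals {q2=0}.
  branch 2 (add (((q5 → q1) ∧ q2) ∧ q4)):
    (((q5 → q1) ∧ q2) ∧ q4): α-rule — add ((q5 → q1) ∧ q2), q4.
    ((q5 → q1) ∧ q2): α-rule — add (q5 → q1), q2.
    (q5 → q1): β-rule — branch into ¬q5  //  q1.
      branch 2.1 (add ¬q5):
        ○ open, literals {q2=1, q4=1, q5=0}.
      branch 2.2 (add q1):
        ○ open, literals {q1=1, q2=1, q4=1}.
0 branches closed, 5 open.
Each open branch fixes some atoms; the unmentioned ones are free. Counting distinct full assignments: branch {q1=1, q3=0, q6=1} (q2, q4, q5) contributes 8 new; branch {q2=0, q3=0, q6=1} (q1, q4, q5) contributes 4 new; branch {q2=0} (q1, q3, q4, q5, q6) contributes 24 new; branch {q2=1, q4=1, q5=0} (q1, q3, q6) contributes 7 new; branch {q1=1, q2=1, q4=1} (q3, q5, q6) contributes 3 new. Total: 46.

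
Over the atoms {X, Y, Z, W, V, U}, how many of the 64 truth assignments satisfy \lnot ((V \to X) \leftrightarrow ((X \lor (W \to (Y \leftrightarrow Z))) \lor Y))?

Initial set: {\lnot ((V \to X) \leftrightarrow ((X \lor (W \to (Y \leftrightarrow Z))) \lor Y))}.
\lnot ((V \to X) \leftrightarrow ((X \lor (W \to (Y \leftrightarrow Z))) \lor Y)): β-rule — branch into (V \to X), \lnot ((X \lor (W \to (Y \leftrightarrow Z))) \lor Y)  //  \lnot (V \to X), ((X \lor (W \to (Y \leftrightarrow Z))) \lor Y).
  branch 1 (add (V \to X), \lnot ((X \lor (W \to (Y \leftrightarrow Z))) \lor Y)):
    \lnot ((X \lor (W \to (Y \leftrightarrow Z))) \lor Y): α-rule — add \lnot (X \lor (W \to (Y \leftrightarrow Z))), \lnot Y.
    \lnot (X \lor (W \to (Y \leftrightarrow Z))): α-rule — add \lnot X, \lnot (W \to (Y \leftrightarrow Z)).
    \lnot (W \to (Y \leftrightarrow Z)): α-rule — add W, \lnot (Y \leftrightarrow Z).
    (V \to X): β-rule — branch into \lnot V  //  X.
      branch 1.1 (add \lnot V):
        \lnot (Y \leftrightarrow Z): β-rule — branch into Y, \lnot Z  //  \lnot Y, Z.
          branch 1.1.1 (add Y, \lnot Z):
            × closes — contains both Y and \lnot Y.
          branch 1.1.2 (add \lnot Y, Z):
            ○ open, literals {V=F, W=T, X=F, Y=F, Z=T}.
      branch 1.2 (add X):
        × closes — contains both X and \lnot X.
  branch 2 (add \lnot (V \to X), ((X \lor (W \to (Y \leftrightarrow Z))) \lor Y)):
    \lnot (V \to X): α-rule — add V, \lnot X.
    ((X \lor (W \to (Y \leftrightarrow Z))) \lor Y): β-rule — branch into (X \lor (W \to (Y \leftrightarrow Z)))  //  Y.
      branch 2.1 (add (X \lor (W \to (Y \leftrightarrow Z)))):
        (X \lor (W \to (Y \leftrightarrow Z))): β-rule — branch into X  //  (W \to (Y \leftrightarrow Z)).
          branch 2.1.1 (add X):
            × closes — contains both X and \lnot X.
          branch 2.1.2 (add (W \to (Y \leftrightarrow Z))):
            (W \to (Y \leftrightarrow Z)): β-rule — branch into \lnot W  //  (Y \leftrightarrow Z).
              branch 2.1.2.1 (add \lnot W):
                ○ open, literals {V=T, W=F, X=F}.
              branch 2.1.2.2 (add (Y \leftrightarrow Z)):
                (Y \leftrightarrow Z): β-rule — branch into Y, Z  //  \lnot Y, \lnot Z.
                  branch 2.1.2.2.1 (add Y, Z):
                    ○ open, literals {V=T, X=F, Y=T, Z=T}.
                  branch 2.1.2.2.2 (add \lnot Y, \lnot Z):
                    ○ open, literals {V=T, X=F, Y=F, Z=F}.
      branch 2.2 (add Y):
        ○ open, literals {V=T, X=F, Y=T}.
3 branches closed, 5 open.
Each open branch fixes some atoms; the unmentioned ones are free. Counting distinct full assignments: branch {V=F, W=T, X=F, Y=F, Z=T} (U) contributes 2 new; branch {V=T, W=F, X=F} (Y, Z, U) contributes 8 new; branch {V=T, X=F, Y=T, Z=T} (W, U) contributes 2 new; branch {V=T, X=F, Y=F, Z=F} (W, U) contributes 2 new; branch {V=T, X=F, Y=T} (Z, W, U) contributes 2 new. Total: 16.

16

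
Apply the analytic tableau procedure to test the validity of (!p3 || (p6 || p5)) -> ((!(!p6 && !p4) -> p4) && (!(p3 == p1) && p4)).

Assume the negation and expand:
Initial set: {F ((!p3 || (p6 || p5)) -> ((!(!p6 && !p4) -> p4) && (!(p3 == p1) && p4)))}.
F ((!p3 || (p6 || p5)) -> ((!(!p6 && !p4) -> p4) && (!(p3 == p1) && p4))): α-rule — add T (!p3 || (p6 || p5)), F ((!(!p6 && !p4) -> p4) && (!(p3 == p1) && p4)).
T (!p3 || (p6 || p5)): β-rule — branch into T !p3  //  T (p6 || p5).
  branch 1 (add T !p3):
    F ((!(!p6 && !p4) -> p4) && (!(p3 == p1) && p4)): β-rule — branch into F (!(!p6 && !p4) -> p4)  //  F (!(p3 == p1) && p4).
      branch 1.1 (add F (!(!p6 && !p4) -> p4)):
        F (!(!p6 && !p4) -> p4): α-rule — add T !(!p6 && !p4), F p4.
        T !(!p6 && !p4): β-rule — branch into F !p6  //  F !p4.
          branch 1.1.1 (add F !p6):
            ○ open, literals {p3=false, p4=false, p6=true}.
          branch 1.1.2 (add F !p4):
            × closes — contains both p4 and !p4.
      branch 1.2 (add F (!(p3 == p1) && p4)):
        F (!(p3 == p1) && p4): β-rule — branch into F !(p3 == p1)  //  F p4.
          branch 1.2.1 (add F !(p3 == p1)):
            F !(p3 == p1): β-rule — branch into T p3, T p1  //  F p3, F p1.
              branch 1.2.1.1 (add T p3, T p1):
                × closes — contains both p3 and !p3.
              branch 1.2.1.2 (add F p3, F p1):
                ○ open, literals {p1=false, p3=false}.
          branch 1.2.2 (add F p4):
            ○ open, literals {p3=false, p4=false}.
  branch 2 (add T (p6 || p5)):
    F ((!(!p6 && !p4) -> p4) && (!(p3 == p1) && p4)): β-rule — branch into F (!(!p6 && !p4) -> p4)  //  F (!(p3 == p1) && p4).
      branch 2.1 (add F (!(!p6 && !p4) -> p4)):
        F (!(!p6 && !p4) -> p4): α-rule — add T !(!p6 && !p4), F p4.
        T (p6 || p5): β-rule — branch into T p6  //  T p5.
          branch 2.1.1 (add T p6):
            T !(!p6 && !p4): β-rule — branch into F !p6  //  F !p4.
              branch 2.1.1.1 (add F !p6):
                ○ open, literals {p4=false, p6=true}.
              branch 2.1.1.2 (add F !p4):
                × closes — contains both p4 and !p4.
          branch 2.1.2 (add T p5):
            T !(!p6 && !p4): β-rule — branch into F !p6  //  F !p4.
              branch 2.1.2.1 (add F !p6):
                ○ open, literals {p4=false, p5=true, p6=true}.
              branch 2.1.2.2 (add F !p4):
                × closes — contains both p4 and !p4.
      branch 2.2 (add F (!(p3 == p1) && p4)):
        T (p6 || p5): β-rule — branch into T p6  //  T p5.
          branch 2.2.1 (add T p6):
            F (!(p3 == p1) && p4): β-rule — branch into F !(p3 == p1)  //  F p4.
              branch 2.2.1.1 (add F !(p3 == p1)):
                F !(p3 == p1): β-rule — branch into T p3, T p1  //  F p3, F p1.
                  branch 2.2.1.1.1 (add T p3, T p1):
                    ○ open, literals {p1=true, p3=true, p6=true}.
                  branch 2.2.1.1.2 (add F p3, F p1):
                    ○ open, literals {p1=false, p3=false, p6=true}.
              branch 2.2.1.2 (add F p4):
                ○ open, literals {p4=false, p6=true}.
          branch 2.2.2 (add T p5):
            F (!(p3 == p1) && p4): β-rule — branch into F !(p3 == p1)  //  F p4.
              branch 2.2.2.1 (add F !(p3 == p1)):
                F !(p3 == p1): β-rule — branch into T p3, T p1  //  F p3, F p1.
                  branch 2.2.2.1.1 (add T p3, T p1):
                    ○ open, literals {p1=true, p3=true, p5=true}.
                  branch 2.2.2.1.2 (add F p3, F p1):
                    ○ open, literals {p1=false, p3=false, p5=true}.
              branch 2.2.2.2 (add F p4):
                ○ open, literals {p4=false, p5=true}.
4 branches closed, 11 open.
An open branch gives a countermodel: p3=false, p4=false, p6=true (unmentioned atoms arbitrary); under it the original formula is false.

Not valid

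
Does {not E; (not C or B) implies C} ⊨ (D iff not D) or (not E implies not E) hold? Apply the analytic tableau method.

Yes

Initial set: {not E; ((not C or B) implies C); not ((D iff not D) or (not E implies not E))}.
not ((D iff not D) or (not E implies not E)): α-rule — add not (D iff not D), not (not E implies not E).
not (not E implies not E): α-rule — add not E, not not E.
× closes — contains both E and not E.
All 1 branch closes.
Every branch closed, so the premises entail the conclusion.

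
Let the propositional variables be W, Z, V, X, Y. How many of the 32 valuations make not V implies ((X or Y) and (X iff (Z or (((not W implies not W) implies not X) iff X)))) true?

Initial set: {(not V implies ((X or Y) and (X iff (Z or (((not W implies not W) implies not X) iff X)))))}.
(not V implies ((X or Y) and (X iff (Z or (((not W implies not W) implies not X) iff X))))): β-rule — branch into not not V  //  ((X or Y) and (X iff (Z or (((not W implies not W) implies not X) iff X)))).
  branch 1 (add not not V):
    ○ open, literals {V=true}.
  branch 2 (add ((X or Y) and (X iff (Z or (((not W implies not W) implies not X) iff X))))):
    ((X or Y) and (X iff (Z or (((not W implies not W) implies not X) iff X)))): α-rule — add (X or Y), (X iff (Z or (((not W implies not W) implies not X) iff X))).
    (X or Y): β-rule — branch into X  //  Y.
      branch 2.1 (add X):
        (X iff (Z or (((not W implies not W) implies not X) iff X))): β-rule — branch into X, (Z or (((not W implies not W) implies not X) iff X))  //  not X, not (Z or (((not W implies not W) implies not X) iff X)).
          branch 2.1.1 (add X, (Z or (((not W implies not W) implies not X) iff X))):
            (Z or (((not W implies not W) implies not X) iff X)): β-rule — branch into Z  //  (((not W implies not W) implies not X) iff X).
              branch 2.1.1.1 (add Z):
                ○ open, literals {X=true, Z=true}.
              branch 2.1.1.2 (add (((not W implies not W) implies not X) iff X)):
                (((not W implies not W) implies not X) iff X): β-rule — branch into ((not W implies not W) implies not X), X  //  not ((not W implies not W) implies not X), not X.
                  branch 2.1.1.2.1 (add ((not W implies not W) implies not X), X):
                    ((not W implies not W) implies not X): β-rule — branch into not (not W implies not W)  //  not X.
                      branch 2.1.1.2.1.1 (add not (not W implies not W)):
                        not (not W implies not W): α-rule — add not W, not not W.
                        × closes — contains both W and not W.
                      branch 2.1.1.2.1.2 (add not X):
                        × closes — contains both X and not X.
                  branch 2.1.1.2.2 (add not ((not W implies not W) implies not X), not X):
                    × closes — contains both X and not X.
          branch 2.1.2 (add not X, not (Z or (((not W implies not W) implies not X) iff X))):
            × closes — contains both X and not X.
      branch 2.2 (add Y):
        (X iff (Z or (((not W implies not W) implies not X) iff X))): β-rule — branch into X, (Z or (((not W implies not W) implies not X) iff X))  //  not X, not (Z or (((not W implies not W) implies not X) iff X)).
          branch 2.2.1 (add X, (Z or (((not W implies not W) implies not X) iff X))):
            (Z or (((not W implies not W) implies not X) iff X)): β-rule — branch into Z  //  (((not W implies not W) implies not X) iff X).
              branch 2.2.1.1 (add Z):
                ○ open, literals {X=true, Y=true, Z=true}.
              branch 2.2.1.2 (add (((not W implies not W) implies not X) iff X)):
                (((not W implies not W) implies not X) iff X): β-rule — branch into ((not W implies not W) implies not X), X  //  not ((not W implies not W) implies not X), not X.
                  branch 2.2.1.2.1 (add ((not W implies not W) implies not X), X):
                    ((not W implies not W) implies not X): β-rule — branch into not (not W implies not W)  //  not X.
                      branch 2.2.1.2.1.1 (add not (not W implies not W)):
                        not (not W implies not W): α-rule — add not W, not not W.
                        × closes — contains both W and not W.
                      branch 2.2.1.2.1.2 (add not X):
                        × closes — contains both X and not X.
                  branch 2.2.1.2.2 (add not ((not W implies not W) implies not X), not X):
                    × closes — contains both X and not X.
          branch 2.2.2 (add not X, not (Z or (((not W implies not W) implies not X) iff X))):
            not (Z or (((not W implies not W) implies not X) iff X)): α-rule — add not Z, not (((not W implies not W) implies not X) iff X).
            not (((not W implies not W) implies not X) iff X): β-rule — branch into ((not W implies not W) implies not X), not X  //  not ((not W implies not W) implies not X), X.
              branch 2.2.2.1 (add ((not W implies not W) implies not X), not X):
                ((not W implies not W) implies not X): β-rule — branch into not (not W implies not W)  //  not X.
                  branch 2.2.2.1.1 (add not (not W implies not W)):
                    not (not W implies not W): α-rule — add not W, not not W.
                    × closes — contains both W and not W.
                  branch 2.2.2.1.2 (add not X):
                    ○ open, literals {X=false, Y=true, Z=false}.
              branch 2.2.2.2 (add not ((not W implies not W) implies not X), X):
                × closes — contains both X and not X.
9 branches closed, 4 open.
Each open branch fixes some atoms; the unmentioned ones are free. Counting distinct full assignments: branch {V=true} (W, Z, X, Y) contributes 16 new; branch {X=true, Z=true} (W, V, Y) contributes 4 new; branch {X=true, Y=true, Z=true} (W, V) contributes 0 new; branch {X=false, Y=true, Z=false} (W, V) contributes 2 new. Total: 22.

22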